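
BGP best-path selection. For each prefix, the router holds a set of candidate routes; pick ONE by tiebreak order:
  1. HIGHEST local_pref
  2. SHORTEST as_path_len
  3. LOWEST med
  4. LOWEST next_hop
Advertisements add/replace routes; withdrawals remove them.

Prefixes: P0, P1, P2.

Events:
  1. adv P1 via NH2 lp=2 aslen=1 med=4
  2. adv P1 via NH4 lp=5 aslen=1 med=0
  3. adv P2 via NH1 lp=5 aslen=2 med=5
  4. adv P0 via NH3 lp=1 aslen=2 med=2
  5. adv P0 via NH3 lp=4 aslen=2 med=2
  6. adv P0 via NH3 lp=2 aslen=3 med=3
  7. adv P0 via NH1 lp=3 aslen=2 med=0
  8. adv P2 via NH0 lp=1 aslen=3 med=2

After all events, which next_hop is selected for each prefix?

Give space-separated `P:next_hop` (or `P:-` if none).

Answer: P0:NH1 P1:NH4 P2:NH1

Derivation:
Op 1: best P0=- P1=NH2 P2=-
Op 2: best P0=- P1=NH4 P2=-
Op 3: best P0=- P1=NH4 P2=NH1
Op 4: best P0=NH3 P1=NH4 P2=NH1
Op 5: best P0=NH3 P1=NH4 P2=NH1
Op 6: best P0=NH3 P1=NH4 P2=NH1
Op 7: best P0=NH1 P1=NH4 P2=NH1
Op 8: best P0=NH1 P1=NH4 P2=NH1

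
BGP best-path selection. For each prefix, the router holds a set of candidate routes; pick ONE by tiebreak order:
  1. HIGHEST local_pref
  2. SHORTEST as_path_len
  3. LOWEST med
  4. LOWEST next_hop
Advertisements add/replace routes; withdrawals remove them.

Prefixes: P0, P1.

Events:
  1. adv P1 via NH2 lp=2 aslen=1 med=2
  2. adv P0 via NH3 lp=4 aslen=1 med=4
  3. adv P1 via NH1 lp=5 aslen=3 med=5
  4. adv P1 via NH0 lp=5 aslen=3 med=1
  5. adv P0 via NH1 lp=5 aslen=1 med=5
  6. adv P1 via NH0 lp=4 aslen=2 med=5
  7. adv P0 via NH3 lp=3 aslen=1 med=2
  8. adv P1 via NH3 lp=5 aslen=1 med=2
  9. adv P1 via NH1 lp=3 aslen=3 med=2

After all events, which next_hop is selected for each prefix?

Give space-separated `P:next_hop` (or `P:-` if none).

Answer: P0:NH1 P1:NH3

Derivation:
Op 1: best P0=- P1=NH2
Op 2: best P0=NH3 P1=NH2
Op 3: best P0=NH3 P1=NH1
Op 4: best P0=NH3 P1=NH0
Op 5: best P0=NH1 P1=NH0
Op 6: best P0=NH1 P1=NH1
Op 7: best P0=NH1 P1=NH1
Op 8: best P0=NH1 P1=NH3
Op 9: best P0=NH1 P1=NH3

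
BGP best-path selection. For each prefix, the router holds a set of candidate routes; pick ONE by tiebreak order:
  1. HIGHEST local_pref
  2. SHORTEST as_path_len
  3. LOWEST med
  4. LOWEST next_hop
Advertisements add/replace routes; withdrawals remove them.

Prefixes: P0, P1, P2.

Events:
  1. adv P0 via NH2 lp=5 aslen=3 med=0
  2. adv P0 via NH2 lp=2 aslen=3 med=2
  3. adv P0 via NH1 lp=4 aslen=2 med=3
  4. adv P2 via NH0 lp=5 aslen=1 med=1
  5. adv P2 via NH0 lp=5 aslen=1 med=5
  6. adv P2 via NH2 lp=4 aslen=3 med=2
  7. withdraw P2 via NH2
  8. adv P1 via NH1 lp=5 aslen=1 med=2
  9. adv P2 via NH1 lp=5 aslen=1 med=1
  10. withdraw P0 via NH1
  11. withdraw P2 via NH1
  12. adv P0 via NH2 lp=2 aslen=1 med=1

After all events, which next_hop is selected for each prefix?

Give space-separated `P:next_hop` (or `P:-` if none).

Op 1: best P0=NH2 P1=- P2=-
Op 2: best P0=NH2 P1=- P2=-
Op 3: best P0=NH1 P1=- P2=-
Op 4: best P0=NH1 P1=- P2=NH0
Op 5: best P0=NH1 P1=- P2=NH0
Op 6: best P0=NH1 P1=- P2=NH0
Op 7: best P0=NH1 P1=- P2=NH0
Op 8: best P0=NH1 P1=NH1 P2=NH0
Op 9: best P0=NH1 P1=NH1 P2=NH1
Op 10: best P0=NH2 P1=NH1 P2=NH1
Op 11: best P0=NH2 P1=NH1 P2=NH0
Op 12: best P0=NH2 P1=NH1 P2=NH0

Answer: P0:NH2 P1:NH1 P2:NH0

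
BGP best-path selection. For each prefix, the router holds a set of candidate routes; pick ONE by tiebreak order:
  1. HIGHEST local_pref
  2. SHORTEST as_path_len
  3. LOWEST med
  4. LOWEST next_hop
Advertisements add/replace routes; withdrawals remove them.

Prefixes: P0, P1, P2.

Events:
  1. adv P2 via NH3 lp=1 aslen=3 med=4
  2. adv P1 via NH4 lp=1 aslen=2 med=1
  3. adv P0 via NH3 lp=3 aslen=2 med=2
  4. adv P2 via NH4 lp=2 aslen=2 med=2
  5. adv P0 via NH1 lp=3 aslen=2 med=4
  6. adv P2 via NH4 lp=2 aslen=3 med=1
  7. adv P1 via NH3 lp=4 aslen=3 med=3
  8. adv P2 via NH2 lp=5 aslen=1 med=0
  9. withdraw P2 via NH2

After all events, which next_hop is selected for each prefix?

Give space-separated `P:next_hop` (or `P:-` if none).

Answer: P0:NH3 P1:NH3 P2:NH4

Derivation:
Op 1: best P0=- P1=- P2=NH3
Op 2: best P0=- P1=NH4 P2=NH3
Op 3: best P0=NH3 P1=NH4 P2=NH3
Op 4: best P0=NH3 P1=NH4 P2=NH4
Op 5: best P0=NH3 P1=NH4 P2=NH4
Op 6: best P0=NH3 P1=NH4 P2=NH4
Op 7: best P0=NH3 P1=NH3 P2=NH4
Op 8: best P0=NH3 P1=NH3 P2=NH2
Op 9: best P0=NH3 P1=NH3 P2=NH4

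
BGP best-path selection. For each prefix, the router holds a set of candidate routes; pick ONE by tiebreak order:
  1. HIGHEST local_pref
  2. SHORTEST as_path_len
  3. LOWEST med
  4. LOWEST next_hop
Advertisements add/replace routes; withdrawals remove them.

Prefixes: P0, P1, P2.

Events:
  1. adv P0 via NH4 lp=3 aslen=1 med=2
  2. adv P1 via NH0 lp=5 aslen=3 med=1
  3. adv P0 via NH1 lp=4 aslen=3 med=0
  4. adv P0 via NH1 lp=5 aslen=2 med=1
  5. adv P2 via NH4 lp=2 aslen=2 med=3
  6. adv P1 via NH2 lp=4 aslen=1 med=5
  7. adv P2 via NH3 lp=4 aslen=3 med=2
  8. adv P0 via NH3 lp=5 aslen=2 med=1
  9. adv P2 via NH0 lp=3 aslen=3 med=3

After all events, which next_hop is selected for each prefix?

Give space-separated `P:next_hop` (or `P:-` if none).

Op 1: best P0=NH4 P1=- P2=-
Op 2: best P0=NH4 P1=NH0 P2=-
Op 3: best P0=NH1 P1=NH0 P2=-
Op 4: best P0=NH1 P1=NH0 P2=-
Op 5: best P0=NH1 P1=NH0 P2=NH4
Op 6: best P0=NH1 P1=NH0 P2=NH4
Op 7: best P0=NH1 P1=NH0 P2=NH3
Op 8: best P0=NH1 P1=NH0 P2=NH3
Op 9: best P0=NH1 P1=NH0 P2=NH3

Answer: P0:NH1 P1:NH0 P2:NH3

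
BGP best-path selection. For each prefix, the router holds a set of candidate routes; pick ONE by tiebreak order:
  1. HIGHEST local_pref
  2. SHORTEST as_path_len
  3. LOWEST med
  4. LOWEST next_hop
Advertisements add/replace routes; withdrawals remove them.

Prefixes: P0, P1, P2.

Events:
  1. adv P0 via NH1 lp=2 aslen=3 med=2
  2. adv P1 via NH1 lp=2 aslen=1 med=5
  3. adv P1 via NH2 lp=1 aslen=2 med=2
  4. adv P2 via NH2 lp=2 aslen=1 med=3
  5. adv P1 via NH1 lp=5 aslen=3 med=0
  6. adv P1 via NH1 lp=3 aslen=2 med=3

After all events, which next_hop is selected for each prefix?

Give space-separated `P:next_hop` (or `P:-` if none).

Op 1: best P0=NH1 P1=- P2=-
Op 2: best P0=NH1 P1=NH1 P2=-
Op 3: best P0=NH1 P1=NH1 P2=-
Op 4: best P0=NH1 P1=NH1 P2=NH2
Op 5: best P0=NH1 P1=NH1 P2=NH2
Op 6: best P0=NH1 P1=NH1 P2=NH2

Answer: P0:NH1 P1:NH1 P2:NH2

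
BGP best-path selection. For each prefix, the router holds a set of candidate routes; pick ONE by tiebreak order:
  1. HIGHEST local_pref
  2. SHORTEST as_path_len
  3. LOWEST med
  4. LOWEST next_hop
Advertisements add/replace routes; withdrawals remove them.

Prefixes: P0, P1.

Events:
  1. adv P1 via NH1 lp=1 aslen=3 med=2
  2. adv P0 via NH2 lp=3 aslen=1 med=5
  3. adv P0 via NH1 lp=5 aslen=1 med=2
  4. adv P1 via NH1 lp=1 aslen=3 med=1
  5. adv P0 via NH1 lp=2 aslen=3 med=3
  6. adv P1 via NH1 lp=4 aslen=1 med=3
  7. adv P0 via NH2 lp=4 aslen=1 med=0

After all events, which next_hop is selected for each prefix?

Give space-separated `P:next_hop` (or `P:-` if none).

Op 1: best P0=- P1=NH1
Op 2: best P0=NH2 P1=NH1
Op 3: best P0=NH1 P1=NH1
Op 4: best P0=NH1 P1=NH1
Op 5: best P0=NH2 P1=NH1
Op 6: best P0=NH2 P1=NH1
Op 7: best P0=NH2 P1=NH1

Answer: P0:NH2 P1:NH1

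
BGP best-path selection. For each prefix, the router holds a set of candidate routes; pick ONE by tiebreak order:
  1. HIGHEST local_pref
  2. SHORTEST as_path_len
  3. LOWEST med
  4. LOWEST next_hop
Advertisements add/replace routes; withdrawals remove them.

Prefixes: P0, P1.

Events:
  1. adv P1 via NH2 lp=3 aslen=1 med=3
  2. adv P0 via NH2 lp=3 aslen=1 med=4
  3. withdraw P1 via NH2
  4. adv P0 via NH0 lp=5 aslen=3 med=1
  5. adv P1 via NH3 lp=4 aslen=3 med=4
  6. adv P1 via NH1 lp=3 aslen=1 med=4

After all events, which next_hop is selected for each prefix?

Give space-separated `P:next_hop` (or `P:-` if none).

Op 1: best P0=- P1=NH2
Op 2: best P0=NH2 P1=NH2
Op 3: best P0=NH2 P1=-
Op 4: best P0=NH0 P1=-
Op 5: best P0=NH0 P1=NH3
Op 6: best P0=NH0 P1=NH3

Answer: P0:NH0 P1:NH3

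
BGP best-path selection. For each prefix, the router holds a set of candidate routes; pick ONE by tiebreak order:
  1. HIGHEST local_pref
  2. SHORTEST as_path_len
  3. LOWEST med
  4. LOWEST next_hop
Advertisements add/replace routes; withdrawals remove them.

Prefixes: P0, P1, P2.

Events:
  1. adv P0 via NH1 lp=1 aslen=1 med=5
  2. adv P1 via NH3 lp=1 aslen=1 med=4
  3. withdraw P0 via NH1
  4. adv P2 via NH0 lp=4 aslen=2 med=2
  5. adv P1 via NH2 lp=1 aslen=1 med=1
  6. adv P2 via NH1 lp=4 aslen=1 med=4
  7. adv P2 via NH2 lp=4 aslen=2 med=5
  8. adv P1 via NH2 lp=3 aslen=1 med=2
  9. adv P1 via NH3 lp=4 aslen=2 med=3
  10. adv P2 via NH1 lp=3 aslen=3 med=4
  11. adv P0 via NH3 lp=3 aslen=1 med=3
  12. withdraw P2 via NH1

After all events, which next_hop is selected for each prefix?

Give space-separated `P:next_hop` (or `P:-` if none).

Answer: P0:NH3 P1:NH3 P2:NH0

Derivation:
Op 1: best P0=NH1 P1=- P2=-
Op 2: best P0=NH1 P1=NH3 P2=-
Op 3: best P0=- P1=NH3 P2=-
Op 4: best P0=- P1=NH3 P2=NH0
Op 5: best P0=- P1=NH2 P2=NH0
Op 6: best P0=- P1=NH2 P2=NH1
Op 7: best P0=- P1=NH2 P2=NH1
Op 8: best P0=- P1=NH2 P2=NH1
Op 9: best P0=- P1=NH3 P2=NH1
Op 10: best P0=- P1=NH3 P2=NH0
Op 11: best P0=NH3 P1=NH3 P2=NH0
Op 12: best P0=NH3 P1=NH3 P2=NH0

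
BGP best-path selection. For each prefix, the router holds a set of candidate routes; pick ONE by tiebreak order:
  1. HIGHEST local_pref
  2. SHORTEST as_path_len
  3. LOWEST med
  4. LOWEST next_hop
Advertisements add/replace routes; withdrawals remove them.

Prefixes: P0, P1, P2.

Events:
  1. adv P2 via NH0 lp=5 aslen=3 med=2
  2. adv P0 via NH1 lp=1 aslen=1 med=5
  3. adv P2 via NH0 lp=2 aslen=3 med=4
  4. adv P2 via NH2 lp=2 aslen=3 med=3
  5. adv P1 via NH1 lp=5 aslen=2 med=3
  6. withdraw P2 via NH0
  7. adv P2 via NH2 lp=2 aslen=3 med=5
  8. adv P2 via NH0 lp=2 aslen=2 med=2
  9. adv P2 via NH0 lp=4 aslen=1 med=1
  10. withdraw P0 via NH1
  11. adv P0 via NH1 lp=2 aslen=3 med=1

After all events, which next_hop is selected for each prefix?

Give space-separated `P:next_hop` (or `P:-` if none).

Op 1: best P0=- P1=- P2=NH0
Op 2: best P0=NH1 P1=- P2=NH0
Op 3: best P0=NH1 P1=- P2=NH0
Op 4: best P0=NH1 P1=- P2=NH2
Op 5: best P0=NH1 P1=NH1 P2=NH2
Op 6: best P0=NH1 P1=NH1 P2=NH2
Op 7: best P0=NH1 P1=NH1 P2=NH2
Op 8: best P0=NH1 P1=NH1 P2=NH0
Op 9: best P0=NH1 P1=NH1 P2=NH0
Op 10: best P0=- P1=NH1 P2=NH0
Op 11: best P0=NH1 P1=NH1 P2=NH0

Answer: P0:NH1 P1:NH1 P2:NH0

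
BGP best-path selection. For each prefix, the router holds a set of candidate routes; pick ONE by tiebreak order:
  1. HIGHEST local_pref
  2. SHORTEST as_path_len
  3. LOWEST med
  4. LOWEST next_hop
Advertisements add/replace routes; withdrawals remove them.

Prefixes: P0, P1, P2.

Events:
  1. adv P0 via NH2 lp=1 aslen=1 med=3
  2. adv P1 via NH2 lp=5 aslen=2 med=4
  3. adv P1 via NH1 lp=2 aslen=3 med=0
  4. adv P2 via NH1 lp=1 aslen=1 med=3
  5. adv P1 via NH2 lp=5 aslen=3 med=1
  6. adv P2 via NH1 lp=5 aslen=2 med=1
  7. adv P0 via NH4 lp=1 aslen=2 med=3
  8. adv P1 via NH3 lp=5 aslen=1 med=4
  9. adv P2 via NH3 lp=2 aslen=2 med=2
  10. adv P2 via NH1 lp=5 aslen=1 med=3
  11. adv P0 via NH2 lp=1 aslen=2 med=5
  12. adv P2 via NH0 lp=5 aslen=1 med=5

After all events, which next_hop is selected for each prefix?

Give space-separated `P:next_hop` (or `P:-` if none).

Answer: P0:NH4 P1:NH3 P2:NH1

Derivation:
Op 1: best P0=NH2 P1=- P2=-
Op 2: best P0=NH2 P1=NH2 P2=-
Op 3: best P0=NH2 P1=NH2 P2=-
Op 4: best P0=NH2 P1=NH2 P2=NH1
Op 5: best P0=NH2 P1=NH2 P2=NH1
Op 6: best P0=NH2 P1=NH2 P2=NH1
Op 7: best P0=NH2 P1=NH2 P2=NH1
Op 8: best P0=NH2 P1=NH3 P2=NH1
Op 9: best P0=NH2 P1=NH3 P2=NH1
Op 10: best P0=NH2 P1=NH3 P2=NH1
Op 11: best P0=NH4 P1=NH3 P2=NH1
Op 12: best P0=NH4 P1=NH3 P2=NH1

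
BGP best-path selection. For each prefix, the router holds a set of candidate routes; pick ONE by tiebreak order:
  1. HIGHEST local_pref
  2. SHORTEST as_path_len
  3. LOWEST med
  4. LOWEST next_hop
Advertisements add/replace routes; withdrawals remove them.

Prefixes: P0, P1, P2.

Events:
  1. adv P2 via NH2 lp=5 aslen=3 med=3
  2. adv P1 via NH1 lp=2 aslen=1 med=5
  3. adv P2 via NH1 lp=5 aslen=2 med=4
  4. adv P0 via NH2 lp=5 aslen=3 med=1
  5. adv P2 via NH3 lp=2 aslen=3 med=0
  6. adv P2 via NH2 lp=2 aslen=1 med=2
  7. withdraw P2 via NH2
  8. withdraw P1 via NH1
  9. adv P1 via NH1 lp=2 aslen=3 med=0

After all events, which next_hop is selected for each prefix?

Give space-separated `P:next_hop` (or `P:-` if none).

Op 1: best P0=- P1=- P2=NH2
Op 2: best P0=- P1=NH1 P2=NH2
Op 3: best P0=- P1=NH1 P2=NH1
Op 4: best P0=NH2 P1=NH1 P2=NH1
Op 5: best P0=NH2 P1=NH1 P2=NH1
Op 6: best P0=NH2 P1=NH1 P2=NH1
Op 7: best P0=NH2 P1=NH1 P2=NH1
Op 8: best P0=NH2 P1=- P2=NH1
Op 9: best P0=NH2 P1=NH1 P2=NH1

Answer: P0:NH2 P1:NH1 P2:NH1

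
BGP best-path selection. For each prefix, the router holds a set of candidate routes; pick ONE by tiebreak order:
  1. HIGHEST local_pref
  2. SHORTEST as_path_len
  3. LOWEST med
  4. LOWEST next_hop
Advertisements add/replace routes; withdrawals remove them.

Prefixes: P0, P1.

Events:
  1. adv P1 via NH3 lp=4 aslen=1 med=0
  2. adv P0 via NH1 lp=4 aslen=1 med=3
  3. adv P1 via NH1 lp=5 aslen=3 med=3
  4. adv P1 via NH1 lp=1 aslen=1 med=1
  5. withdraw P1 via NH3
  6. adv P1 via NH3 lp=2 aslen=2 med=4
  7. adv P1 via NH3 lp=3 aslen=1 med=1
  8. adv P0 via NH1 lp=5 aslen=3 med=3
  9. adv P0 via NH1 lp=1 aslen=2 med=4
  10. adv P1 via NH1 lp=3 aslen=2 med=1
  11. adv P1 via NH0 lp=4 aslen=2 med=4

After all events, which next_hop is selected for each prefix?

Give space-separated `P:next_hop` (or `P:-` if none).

Answer: P0:NH1 P1:NH0

Derivation:
Op 1: best P0=- P1=NH3
Op 2: best P0=NH1 P1=NH3
Op 3: best P0=NH1 P1=NH1
Op 4: best P0=NH1 P1=NH3
Op 5: best P0=NH1 P1=NH1
Op 6: best P0=NH1 P1=NH3
Op 7: best P0=NH1 P1=NH3
Op 8: best P0=NH1 P1=NH3
Op 9: best P0=NH1 P1=NH3
Op 10: best P0=NH1 P1=NH3
Op 11: best P0=NH1 P1=NH0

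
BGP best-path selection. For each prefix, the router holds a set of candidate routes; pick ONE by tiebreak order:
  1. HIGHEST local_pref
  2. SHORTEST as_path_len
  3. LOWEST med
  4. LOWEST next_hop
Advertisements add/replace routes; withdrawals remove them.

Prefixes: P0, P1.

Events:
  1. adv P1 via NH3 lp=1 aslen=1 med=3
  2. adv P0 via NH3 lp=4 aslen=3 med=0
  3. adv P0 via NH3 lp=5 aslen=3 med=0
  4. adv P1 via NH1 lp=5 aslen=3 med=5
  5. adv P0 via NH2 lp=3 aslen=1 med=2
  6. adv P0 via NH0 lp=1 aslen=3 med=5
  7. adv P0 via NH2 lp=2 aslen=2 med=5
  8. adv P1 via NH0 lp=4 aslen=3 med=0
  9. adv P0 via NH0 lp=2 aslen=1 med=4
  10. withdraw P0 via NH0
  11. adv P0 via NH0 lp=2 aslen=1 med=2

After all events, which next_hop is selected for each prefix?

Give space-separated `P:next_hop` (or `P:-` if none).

Answer: P0:NH3 P1:NH1

Derivation:
Op 1: best P0=- P1=NH3
Op 2: best P0=NH3 P1=NH3
Op 3: best P0=NH3 P1=NH3
Op 4: best P0=NH3 P1=NH1
Op 5: best P0=NH3 P1=NH1
Op 6: best P0=NH3 P1=NH1
Op 7: best P0=NH3 P1=NH1
Op 8: best P0=NH3 P1=NH1
Op 9: best P0=NH3 P1=NH1
Op 10: best P0=NH3 P1=NH1
Op 11: best P0=NH3 P1=NH1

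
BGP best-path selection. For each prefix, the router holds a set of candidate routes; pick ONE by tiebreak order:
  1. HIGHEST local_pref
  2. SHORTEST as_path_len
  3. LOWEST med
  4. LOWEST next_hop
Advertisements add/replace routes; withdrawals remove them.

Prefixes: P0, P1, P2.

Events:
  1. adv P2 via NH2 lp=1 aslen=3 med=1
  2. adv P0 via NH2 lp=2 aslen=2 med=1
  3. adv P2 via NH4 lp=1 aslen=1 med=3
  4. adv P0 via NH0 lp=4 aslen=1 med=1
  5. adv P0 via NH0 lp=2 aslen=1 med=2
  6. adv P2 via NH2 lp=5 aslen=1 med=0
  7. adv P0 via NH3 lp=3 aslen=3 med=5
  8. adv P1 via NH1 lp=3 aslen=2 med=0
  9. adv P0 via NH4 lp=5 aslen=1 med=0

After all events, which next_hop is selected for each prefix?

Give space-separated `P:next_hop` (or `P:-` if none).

Op 1: best P0=- P1=- P2=NH2
Op 2: best P0=NH2 P1=- P2=NH2
Op 3: best P0=NH2 P1=- P2=NH4
Op 4: best P0=NH0 P1=- P2=NH4
Op 5: best P0=NH0 P1=- P2=NH4
Op 6: best P0=NH0 P1=- P2=NH2
Op 7: best P0=NH3 P1=- P2=NH2
Op 8: best P0=NH3 P1=NH1 P2=NH2
Op 9: best P0=NH4 P1=NH1 P2=NH2

Answer: P0:NH4 P1:NH1 P2:NH2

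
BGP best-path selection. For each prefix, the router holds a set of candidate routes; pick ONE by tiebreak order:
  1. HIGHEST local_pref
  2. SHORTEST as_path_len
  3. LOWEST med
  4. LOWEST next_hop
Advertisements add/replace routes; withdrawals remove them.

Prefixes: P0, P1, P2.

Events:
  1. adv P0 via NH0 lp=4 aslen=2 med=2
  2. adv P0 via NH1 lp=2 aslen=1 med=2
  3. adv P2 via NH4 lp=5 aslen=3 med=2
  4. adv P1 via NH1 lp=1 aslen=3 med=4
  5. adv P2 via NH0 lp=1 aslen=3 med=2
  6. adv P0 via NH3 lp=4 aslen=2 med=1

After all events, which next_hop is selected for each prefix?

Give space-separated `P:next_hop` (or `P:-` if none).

Answer: P0:NH3 P1:NH1 P2:NH4

Derivation:
Op 1: best P0=NH0 P1=- P2=-
Op 2: best P0=NH0 P1=- P2=-
Op 3: best P0=NH0 P1=- P2=NH4
Op 4: best P0=NH0 P1=NH1 P2=NH4
Op 5: best P0=NH0 P1=NH1 P2=NH4
Op 6: best P0=NH3 P1=NH1 P2=NH4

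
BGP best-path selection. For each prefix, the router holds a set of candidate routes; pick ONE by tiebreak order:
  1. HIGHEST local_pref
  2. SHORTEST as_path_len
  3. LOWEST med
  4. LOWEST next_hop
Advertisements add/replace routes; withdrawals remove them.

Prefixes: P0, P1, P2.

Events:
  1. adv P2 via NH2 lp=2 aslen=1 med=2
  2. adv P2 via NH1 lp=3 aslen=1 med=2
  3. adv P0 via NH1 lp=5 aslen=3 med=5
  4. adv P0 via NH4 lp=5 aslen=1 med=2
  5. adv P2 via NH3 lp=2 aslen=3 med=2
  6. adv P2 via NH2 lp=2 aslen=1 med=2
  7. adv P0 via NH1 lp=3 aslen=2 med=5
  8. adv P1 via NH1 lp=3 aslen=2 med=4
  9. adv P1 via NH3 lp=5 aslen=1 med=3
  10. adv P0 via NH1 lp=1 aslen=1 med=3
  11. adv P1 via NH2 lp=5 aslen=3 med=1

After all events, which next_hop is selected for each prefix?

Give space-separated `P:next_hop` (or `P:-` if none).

Answer: P0:NH4 P1:NH3 P2:NH1

Derivation:
Op 1: best P0=- P1=- P2=NH2
Op 2: best P0=- P1=- P2=NH1
Op 3: best P0=NH1 P1=- P2=NH1
Op 4: best P0=NH4 P1=- P2=NH1
Op 5: best P0=NH4 P1=- P2=NH1
Op 6: best P0=NH4 P1=- P2=NH1
Op 7: best P0=NH4 P1=- P2=NH1
Op 8: best P0=NH4 P1=NH1 P2=NH1
Op 9: best P0=NH4 P1=NH3 P2=NH1
Op 10: best P0=NH4 P1=NH3 P2=NH1
Op 11: best P0=NH4 P1=NH3 P2=NH1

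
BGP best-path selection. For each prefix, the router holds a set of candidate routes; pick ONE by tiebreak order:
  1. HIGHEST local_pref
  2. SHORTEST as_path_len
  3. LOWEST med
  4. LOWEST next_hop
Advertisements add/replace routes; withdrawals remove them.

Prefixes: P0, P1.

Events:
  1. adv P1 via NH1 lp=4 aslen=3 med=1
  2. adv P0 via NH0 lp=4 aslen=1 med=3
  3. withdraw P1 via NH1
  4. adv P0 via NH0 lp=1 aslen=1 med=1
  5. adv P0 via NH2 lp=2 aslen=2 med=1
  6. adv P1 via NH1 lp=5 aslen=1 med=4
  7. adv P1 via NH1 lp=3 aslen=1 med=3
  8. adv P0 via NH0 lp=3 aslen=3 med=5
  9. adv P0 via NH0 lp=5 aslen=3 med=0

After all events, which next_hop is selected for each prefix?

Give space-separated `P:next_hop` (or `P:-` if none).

Answer: P0:NH0 P1:NH1

Derivation:
Op 1: best P0=- P1=NH1
Op 2: best P0=NH0 P1=NH1
Op 3: best P0=NH0 P1=-
Op 4: best P0=NH0 P1=-
Op 5: best P0=NH2 P1=-
Op 6: best P0=NH2 P1=NH1
Op 7: best P0=NH2 P1=NH1
Op 8: best P0=NH0 P1=NH1
Op 9: best P0=NH0 P1=NH1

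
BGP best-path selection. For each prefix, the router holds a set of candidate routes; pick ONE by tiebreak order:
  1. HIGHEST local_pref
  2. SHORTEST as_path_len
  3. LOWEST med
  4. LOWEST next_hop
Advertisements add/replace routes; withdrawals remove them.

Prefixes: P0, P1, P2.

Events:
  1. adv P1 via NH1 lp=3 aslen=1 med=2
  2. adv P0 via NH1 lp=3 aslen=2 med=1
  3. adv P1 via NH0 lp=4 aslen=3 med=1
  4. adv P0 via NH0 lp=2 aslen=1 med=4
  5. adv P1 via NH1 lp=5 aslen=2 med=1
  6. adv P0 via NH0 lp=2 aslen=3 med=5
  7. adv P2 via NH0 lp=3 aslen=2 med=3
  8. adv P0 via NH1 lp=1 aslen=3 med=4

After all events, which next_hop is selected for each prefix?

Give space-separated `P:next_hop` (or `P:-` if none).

Op 1: best P0=- P1=NH1 P2=-
Op 2: best P0=NH1 P1=NH1 P2=-
Op 3: best P0=NH1 P1=NH0 P2=-
Op 4: best P0=NH1 P1=NH0 P2=-
Op 5: best P0=NH1 P1=NH1 P2=-
Op 6: best P0=NH1 P1=NH1 P2=-
Op 7: best P0=NH1 P1=NH1 P2=NH0
Op 8: best P0=NH0 P1=NH1 P2=NH0

Answer: P0:NH0 P1:NH1 P2:NH0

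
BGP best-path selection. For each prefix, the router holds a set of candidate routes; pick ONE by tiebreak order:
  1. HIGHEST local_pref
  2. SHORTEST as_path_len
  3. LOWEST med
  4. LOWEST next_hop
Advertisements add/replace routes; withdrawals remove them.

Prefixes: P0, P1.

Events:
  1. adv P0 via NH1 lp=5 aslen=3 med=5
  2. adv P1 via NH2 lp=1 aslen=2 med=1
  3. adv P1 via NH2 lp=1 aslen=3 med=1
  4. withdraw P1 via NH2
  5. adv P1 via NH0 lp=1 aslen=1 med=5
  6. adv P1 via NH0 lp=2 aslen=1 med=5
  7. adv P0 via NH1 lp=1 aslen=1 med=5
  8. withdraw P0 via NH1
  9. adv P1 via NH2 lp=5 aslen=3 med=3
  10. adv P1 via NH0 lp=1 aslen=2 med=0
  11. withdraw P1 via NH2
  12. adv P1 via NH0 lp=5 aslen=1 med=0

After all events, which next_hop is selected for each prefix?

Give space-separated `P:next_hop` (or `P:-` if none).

Answer: P0:- P1:NH0

Derivation:
Op 1: best P0=NH1 P1=-
Op 2: best P0=NH1 P1=NH2
Op 3: best P0=NH1 P1=NH2
Op 4: best P0=NH1 P1=-
Op 5: best P0=NH1 P1=NH0
Op 6: best P0=NH1 P1=NH0
Op 7: best P0=NH1 P1=NH0
Op 8: best P0=- P1=NH0
Op 9: best P0=- P1=NH2
Op 10: best P0=- P1=NH2
Op 11: best P0=- P1=NH0
Op 12: best P0=- P1=NH0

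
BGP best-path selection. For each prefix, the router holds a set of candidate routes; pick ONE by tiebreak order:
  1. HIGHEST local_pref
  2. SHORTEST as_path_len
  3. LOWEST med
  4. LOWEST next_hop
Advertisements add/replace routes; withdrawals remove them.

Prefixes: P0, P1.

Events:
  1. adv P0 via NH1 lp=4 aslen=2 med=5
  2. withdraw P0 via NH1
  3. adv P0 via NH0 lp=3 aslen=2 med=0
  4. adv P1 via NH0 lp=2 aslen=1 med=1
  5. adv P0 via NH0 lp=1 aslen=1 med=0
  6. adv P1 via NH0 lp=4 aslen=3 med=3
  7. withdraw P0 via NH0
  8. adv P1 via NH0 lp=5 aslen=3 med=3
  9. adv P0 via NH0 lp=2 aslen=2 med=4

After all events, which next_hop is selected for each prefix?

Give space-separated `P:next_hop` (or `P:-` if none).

Answer: P0:NH0 P1:NH0

Derivation:
Op 1: best P0=NH1 P1=-
Op 2: best P0=- P1=-
Op 3: best P0=NH0 P1=-
Op 4: best P0=NH0 P1=NH0
Op 5: best P0=NH0 P1=NH0
Op 6: best P0=NH0 P1=NH0
Op 7: best P0=- P1=NH0
Op 8: best P0=- P1=NH0
Op 9: best P0=NH0 P1=NH0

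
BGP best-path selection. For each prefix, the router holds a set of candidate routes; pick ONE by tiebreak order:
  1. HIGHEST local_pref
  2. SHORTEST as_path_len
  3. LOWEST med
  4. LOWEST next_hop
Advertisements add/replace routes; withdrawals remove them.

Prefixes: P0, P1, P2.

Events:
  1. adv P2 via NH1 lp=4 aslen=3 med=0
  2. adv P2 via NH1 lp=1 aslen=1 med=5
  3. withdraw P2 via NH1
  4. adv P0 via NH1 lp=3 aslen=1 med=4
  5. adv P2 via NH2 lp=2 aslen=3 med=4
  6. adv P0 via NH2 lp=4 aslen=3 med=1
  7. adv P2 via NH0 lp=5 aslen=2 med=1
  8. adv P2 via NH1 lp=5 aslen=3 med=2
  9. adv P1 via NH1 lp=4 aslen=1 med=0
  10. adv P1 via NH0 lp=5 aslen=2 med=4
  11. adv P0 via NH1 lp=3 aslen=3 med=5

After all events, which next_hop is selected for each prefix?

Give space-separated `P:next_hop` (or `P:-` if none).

Op 1: best P0=- P1=- P2=NH1
Op 2: best P0=- P1=- P2=NH1
Op 3: best P0=- P1=- P2=-
Op 4: best P0=NH1 P1=- P2=-
Op 5: best P0=NH1 P1=- P2=NH2
Op 6: best P0=NH2 P1=- P2=NH2
Op 7: best P0=NH2 P1=- P2=NH0
Op 8: best P0=NH2 P1=- P2=NH0
Op 9: best P0=NH2 P1=NH1 P2=NH0
Op 10: best P0=NH2 P1=NH0 P2=NH0
Op 11: best P0=NH2 P1=NH0 P2=NH0

Answer: P0:NH2 P1:NH0 P2:NH0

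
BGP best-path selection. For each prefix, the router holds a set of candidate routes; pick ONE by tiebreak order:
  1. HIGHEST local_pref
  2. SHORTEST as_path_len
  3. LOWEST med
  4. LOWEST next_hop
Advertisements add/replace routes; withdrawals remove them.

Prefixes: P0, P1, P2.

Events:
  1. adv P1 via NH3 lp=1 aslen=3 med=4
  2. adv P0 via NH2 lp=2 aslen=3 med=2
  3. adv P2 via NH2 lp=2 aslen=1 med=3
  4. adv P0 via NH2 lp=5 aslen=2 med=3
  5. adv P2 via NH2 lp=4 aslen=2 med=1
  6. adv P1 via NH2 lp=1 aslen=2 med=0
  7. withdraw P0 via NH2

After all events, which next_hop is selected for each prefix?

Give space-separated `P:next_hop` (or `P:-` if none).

Op 1: best P0=- P1=NH3 P2=-
Op 2: best P0=NH2 P1=NH3 P2=-
Op 3: best P0=NH2 P1=NH3 P2=NH2
Op 4: best P0=NH2 P1=NH3 P2=NH2
Op 5: best P0=NH2 P1=NH3 P2=NH2
Op 6: best P0=NH2 P1=NH2 P2=NH2
Op 7: best P0=- P1=NH2 P2=NH2

Answer: P0:- P1:NH2 P2:NH2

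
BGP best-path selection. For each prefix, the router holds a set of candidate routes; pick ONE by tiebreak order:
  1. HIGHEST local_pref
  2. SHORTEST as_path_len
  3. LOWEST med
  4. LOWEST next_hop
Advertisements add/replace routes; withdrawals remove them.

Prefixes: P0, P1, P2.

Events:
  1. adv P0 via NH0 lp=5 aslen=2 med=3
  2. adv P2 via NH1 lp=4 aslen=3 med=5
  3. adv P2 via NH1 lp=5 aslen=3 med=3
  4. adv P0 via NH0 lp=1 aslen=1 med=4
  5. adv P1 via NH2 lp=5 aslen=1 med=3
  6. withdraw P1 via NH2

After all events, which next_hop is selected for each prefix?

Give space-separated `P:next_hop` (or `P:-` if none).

Answer: P0:NH0 P1:- P2:NH1

Derivation:
Op 1: best P0=NH0 P1=- P2=-
Op 2: best P0=NH0 P1=- P2=NH1
Op 3: best P0=NH0 P1=- P2=NH1
Op 4: best P0=NH0 P1=- P2=NH1
Op 5: best P0=NH0 P1=NH2 P2=NH1
Op 6: best P0=NH0 P1=- P2=NH1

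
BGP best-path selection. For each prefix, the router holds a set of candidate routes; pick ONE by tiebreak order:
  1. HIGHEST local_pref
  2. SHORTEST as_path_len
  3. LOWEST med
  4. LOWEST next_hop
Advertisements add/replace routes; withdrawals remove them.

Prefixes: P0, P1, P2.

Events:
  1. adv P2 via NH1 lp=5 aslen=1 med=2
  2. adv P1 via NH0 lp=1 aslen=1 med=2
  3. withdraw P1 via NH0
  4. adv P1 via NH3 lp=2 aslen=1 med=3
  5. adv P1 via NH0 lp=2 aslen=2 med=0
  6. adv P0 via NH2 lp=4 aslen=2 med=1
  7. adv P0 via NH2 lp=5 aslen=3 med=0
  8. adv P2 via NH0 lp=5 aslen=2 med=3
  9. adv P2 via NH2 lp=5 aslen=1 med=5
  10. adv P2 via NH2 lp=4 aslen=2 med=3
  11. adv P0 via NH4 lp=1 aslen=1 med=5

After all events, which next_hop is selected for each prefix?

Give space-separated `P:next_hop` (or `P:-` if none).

Op 1: best P0=- P1=- P2=NH1
Op 2: best P0=- P1=NH0 P2=NH1
Op 3: best P0=- P1=- P2=NH1
Op 4: best P0=- P1=NH3 P2=NH1
Op 5: best P0=- P1=NH3 P2=NH1
Op 6: best P0=NH2 P1=NH3 P2=NH1
Op 7: best P0=NH2 P1=NH3 P2=NH1
Op 8: best P0=NH2 P1=NH3 P2=NH1
Op 9: best P0=NH2 P1=NH3 P2=NH1
Op 10: best P0=NH2 P1=NH3 P2=NH1
Op 11: best P0=NH2 P1=NH3 P2=NH1

Answer: P0:NH2 P1:NH3 P2:NH1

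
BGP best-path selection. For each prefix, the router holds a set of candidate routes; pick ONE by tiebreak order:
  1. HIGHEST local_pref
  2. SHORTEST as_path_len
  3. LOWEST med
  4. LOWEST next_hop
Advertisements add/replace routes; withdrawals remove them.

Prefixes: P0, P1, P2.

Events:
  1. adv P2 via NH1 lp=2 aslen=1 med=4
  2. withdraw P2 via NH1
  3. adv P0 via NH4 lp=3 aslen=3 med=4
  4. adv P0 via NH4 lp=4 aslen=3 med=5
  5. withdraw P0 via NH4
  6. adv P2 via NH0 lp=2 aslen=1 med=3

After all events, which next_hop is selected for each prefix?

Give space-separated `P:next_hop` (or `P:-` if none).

Answer: P0:- P1:- P2:NH0

Derivation:
Op 1: best P0=- P1=- P2=NH1
Op 2: best P0=- P1=- P2=-
Op 3: best P0=NH4 P1=- P2=-
Op 4: best P0=NH4 P1=- P2=-
Op 5: best P0=- P1=- P2=-
Op 6: best P0=- P1=- P2=NH0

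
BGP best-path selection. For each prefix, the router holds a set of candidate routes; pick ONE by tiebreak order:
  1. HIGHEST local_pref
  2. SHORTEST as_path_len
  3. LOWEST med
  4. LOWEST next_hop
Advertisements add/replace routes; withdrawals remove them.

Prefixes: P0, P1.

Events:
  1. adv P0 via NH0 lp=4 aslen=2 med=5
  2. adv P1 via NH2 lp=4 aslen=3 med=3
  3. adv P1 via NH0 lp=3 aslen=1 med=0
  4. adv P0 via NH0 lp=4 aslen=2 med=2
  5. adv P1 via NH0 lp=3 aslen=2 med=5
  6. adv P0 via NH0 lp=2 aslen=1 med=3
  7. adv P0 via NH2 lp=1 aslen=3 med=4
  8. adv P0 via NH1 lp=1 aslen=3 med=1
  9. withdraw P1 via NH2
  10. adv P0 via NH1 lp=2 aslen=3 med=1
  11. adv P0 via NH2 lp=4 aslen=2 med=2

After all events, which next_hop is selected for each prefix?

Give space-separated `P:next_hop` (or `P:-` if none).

Answer: P0:NH2 P1:NH0

Derivation:
Op 1: best P0=NH0 P1=-
Op 2: best P0=NH0 P1=NH2
Op 3: best P0=NH0 P1=NH2
Op 4: best P0=NH0 P1=NH2
Op 5: best P0=NH0 P1=NH2
Op 6: best P0=NH0 P1=NH2
Op 7: best P0=NH0 P1=NH2
Op 8: best P0=NH0 P1=NH2
Op 9: best P0=NH0 P1=NH0
Op 10: best P0=NH0 P1=NH0
Op 11: best P0=NH2 P1=NH0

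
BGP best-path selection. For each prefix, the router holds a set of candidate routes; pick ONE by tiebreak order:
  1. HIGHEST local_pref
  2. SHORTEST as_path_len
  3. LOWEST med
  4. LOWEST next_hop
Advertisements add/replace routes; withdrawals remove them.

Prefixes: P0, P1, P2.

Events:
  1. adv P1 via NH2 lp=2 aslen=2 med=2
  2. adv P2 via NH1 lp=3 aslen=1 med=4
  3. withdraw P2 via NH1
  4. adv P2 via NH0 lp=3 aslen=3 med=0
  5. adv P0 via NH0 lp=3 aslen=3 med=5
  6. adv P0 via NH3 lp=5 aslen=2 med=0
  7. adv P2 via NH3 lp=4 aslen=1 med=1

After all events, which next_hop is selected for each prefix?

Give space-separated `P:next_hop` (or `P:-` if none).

Answer: P0:NH3 P1:NH2 P2:NH3

Derivation:
Op 1: best P0=- P1=NH2 P2=-
Op 2: best P0=- P1=NH2 P2=NH1
Op 3: best P0=- P1=NH2 P2=-
Op 4: best P0=- P1=NH2 P2=NH0
Op 5: best P0=NH0 P1=NH2 P2=NH0
Op 6: best P0=NH3 P1=NH2 P2=NH0
Op 7: best P0=NH3 P1=NH2 P2=NH3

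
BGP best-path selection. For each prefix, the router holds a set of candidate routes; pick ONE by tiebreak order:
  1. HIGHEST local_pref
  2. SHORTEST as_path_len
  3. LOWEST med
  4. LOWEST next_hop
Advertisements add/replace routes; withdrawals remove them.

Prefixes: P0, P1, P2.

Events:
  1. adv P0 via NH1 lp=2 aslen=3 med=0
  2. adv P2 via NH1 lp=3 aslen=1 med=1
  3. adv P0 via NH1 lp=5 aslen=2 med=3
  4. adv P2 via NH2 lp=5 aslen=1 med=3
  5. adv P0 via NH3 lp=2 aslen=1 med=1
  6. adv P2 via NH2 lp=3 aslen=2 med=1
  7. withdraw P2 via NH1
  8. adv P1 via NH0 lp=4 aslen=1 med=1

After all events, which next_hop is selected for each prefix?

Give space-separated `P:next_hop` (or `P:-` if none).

Answer: P0:NH1 P1:NH0 P2:NH2

Derivation:
Op 1: best P0=NH1 P1=- P2=-
Op 2: best P0=NH1 P1=- P2=NH1
Op 3: best P0=NH1 P1=- P2=NH1
Op 4: best P0=NH1 P1=- P2=NH2
Op 5: best P0=NH1 P1=- P2=NH2
Op 6: best P0=NH1 P1=- P2=NH1
Op 7: best P0=NH1 P1=- P2=NH2
Op 8: best P0=NH1 P1=NH0 P2=NH2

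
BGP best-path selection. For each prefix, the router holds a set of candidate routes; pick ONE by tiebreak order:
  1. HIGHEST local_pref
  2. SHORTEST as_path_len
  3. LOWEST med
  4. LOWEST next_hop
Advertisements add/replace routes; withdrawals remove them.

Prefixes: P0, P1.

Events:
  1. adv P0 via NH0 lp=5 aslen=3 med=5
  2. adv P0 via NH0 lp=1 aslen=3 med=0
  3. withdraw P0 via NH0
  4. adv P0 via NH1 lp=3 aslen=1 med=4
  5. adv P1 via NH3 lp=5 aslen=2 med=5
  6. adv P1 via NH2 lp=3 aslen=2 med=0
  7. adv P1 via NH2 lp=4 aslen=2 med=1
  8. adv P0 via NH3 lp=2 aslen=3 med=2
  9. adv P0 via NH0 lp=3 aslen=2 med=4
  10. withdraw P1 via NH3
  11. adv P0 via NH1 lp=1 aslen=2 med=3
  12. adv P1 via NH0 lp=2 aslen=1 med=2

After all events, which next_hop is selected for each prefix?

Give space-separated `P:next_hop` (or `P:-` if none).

Op 1: best P0=NH0 P1=-
Op 2: best P0=NH0 P1=-
Op 3: best P0=- P1=-
Op 4: best P0=NH1 P1=-
Op 5: best P0=NH1 P1=NH3
Op 6: best P0=NH1 P1=NH3
Op 7: best P0=NH1 P1=NH3
Op 8: best P0=NH1 P1=NH3
Op 9: best P0=NH1 P1=NH3
Op 10: best P0=NH1 P1=NH2
Op 11: best P0=NH0 P1=NH2
Op 12: best P0=NH0 P1=NH2

Answer: P0:NH0 P1:NH2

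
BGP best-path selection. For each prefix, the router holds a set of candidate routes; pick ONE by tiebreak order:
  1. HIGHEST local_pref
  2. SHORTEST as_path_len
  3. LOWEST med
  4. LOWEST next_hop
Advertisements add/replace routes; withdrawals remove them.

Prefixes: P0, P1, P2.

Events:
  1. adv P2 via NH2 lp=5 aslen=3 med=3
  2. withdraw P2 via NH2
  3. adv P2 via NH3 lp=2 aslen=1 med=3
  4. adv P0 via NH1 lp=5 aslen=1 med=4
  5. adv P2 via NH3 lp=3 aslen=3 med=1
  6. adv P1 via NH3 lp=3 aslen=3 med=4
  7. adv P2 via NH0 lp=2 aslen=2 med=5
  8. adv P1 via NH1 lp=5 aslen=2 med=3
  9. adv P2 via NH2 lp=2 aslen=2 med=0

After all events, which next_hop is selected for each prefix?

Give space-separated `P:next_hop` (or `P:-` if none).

Op 1: best P0=- P1=- P2=NH2
Op 2: best P0=- P1=- P2=-
Op 3: best P0=- P1=- P2=NH3
Op 4: best P0=NH1 P1=- P2=NH3
Op 5: best P0=NH1 P1=- P2=NH3
Op 6: best P0=NH1 P1=NH3 P2=NH3
Op 7: best P0=NH1 P1=NH3 P2=NH3
Op 8: best P0=NH1 P1=NH1 P2=NH3
Op 9: best P0=NH1 P1=NH1 P2=NH3

Answer: P0:NH1 P1:NH1 P2:NH3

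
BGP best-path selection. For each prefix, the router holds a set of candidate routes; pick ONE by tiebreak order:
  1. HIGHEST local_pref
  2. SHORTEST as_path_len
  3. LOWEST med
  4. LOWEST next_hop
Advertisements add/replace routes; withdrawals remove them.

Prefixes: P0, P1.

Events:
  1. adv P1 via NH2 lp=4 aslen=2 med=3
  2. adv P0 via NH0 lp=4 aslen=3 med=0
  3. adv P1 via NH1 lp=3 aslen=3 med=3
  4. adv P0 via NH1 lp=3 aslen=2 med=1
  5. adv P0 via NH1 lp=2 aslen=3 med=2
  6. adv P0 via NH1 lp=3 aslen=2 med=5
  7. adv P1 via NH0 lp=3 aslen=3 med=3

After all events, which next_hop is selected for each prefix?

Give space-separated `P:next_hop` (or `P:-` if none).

Op 1: best P0=- P1=NH2
Op 2: best P0=NH0 P1=NH2
Op 3: best P0=NH0 P1=NH2
Op 4: best P0=NH0 P1=NH2
Op 5: best P0=NH0 P1=NH2
Op 6: best P0=NH0 P1=NH2
Op 7: best P0=NH0 P1=NH2

Answer: P0:NH0 P1:NH2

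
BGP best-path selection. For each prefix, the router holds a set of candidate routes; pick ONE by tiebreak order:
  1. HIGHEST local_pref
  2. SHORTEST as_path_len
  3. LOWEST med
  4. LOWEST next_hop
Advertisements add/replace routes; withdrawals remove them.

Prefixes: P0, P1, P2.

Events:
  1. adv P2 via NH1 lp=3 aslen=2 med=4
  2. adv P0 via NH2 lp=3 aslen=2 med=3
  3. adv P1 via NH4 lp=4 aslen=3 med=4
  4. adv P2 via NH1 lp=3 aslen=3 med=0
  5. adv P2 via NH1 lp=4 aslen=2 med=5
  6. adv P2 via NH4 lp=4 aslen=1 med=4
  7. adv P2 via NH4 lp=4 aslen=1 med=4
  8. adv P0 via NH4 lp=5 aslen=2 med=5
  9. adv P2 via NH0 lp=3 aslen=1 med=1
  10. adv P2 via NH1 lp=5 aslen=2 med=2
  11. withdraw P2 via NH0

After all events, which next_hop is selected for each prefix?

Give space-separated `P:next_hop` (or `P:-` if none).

Op 1: best P0=- P1=- P2=NH1
Op 2: best P0=NH2 P1=- P2=NH1
Op 3: best P0=NH2 P1=NH4 P2=NH1
Op 4: best P0=NH2 P1=NH4 P2=NH1
Op 5: best P0=NH2 P1=NH4 P2=NH1
Op 6: best P0=NH2 P1=NH4 P2=NH4
Op 7: best P0=NH2 P1=NH4 P2=NH4
Op 8: best P0=NH4 P1=NH4 P2=NH4
Op 9: best P0=NH4 P1=NH4 P2=NH4
Op 10: best P0=NH4 P1=NH4 P2=NH1
Op 11: best P0=NH4 P1=NH4 P2=NH1

Answer: P0:NH4 P1:NH4 P2:NH1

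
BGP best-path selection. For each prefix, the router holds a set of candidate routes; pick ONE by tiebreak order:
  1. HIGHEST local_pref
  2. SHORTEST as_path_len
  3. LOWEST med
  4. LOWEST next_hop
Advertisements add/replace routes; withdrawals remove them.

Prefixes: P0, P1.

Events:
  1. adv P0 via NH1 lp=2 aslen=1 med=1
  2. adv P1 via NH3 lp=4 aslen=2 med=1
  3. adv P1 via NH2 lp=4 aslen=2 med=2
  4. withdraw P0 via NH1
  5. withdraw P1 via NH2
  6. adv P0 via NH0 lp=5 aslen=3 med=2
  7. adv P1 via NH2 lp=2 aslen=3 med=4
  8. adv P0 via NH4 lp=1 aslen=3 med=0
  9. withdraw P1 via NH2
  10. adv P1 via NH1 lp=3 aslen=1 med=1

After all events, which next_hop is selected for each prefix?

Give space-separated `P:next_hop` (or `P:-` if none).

Answer: P0:NH0 P1:NH3

Derivation:
Op 1: best P0=NH1 P1=-
Op 2: best P0=NH1 P1=NH3
Op 3: best P0=NH1 P1=NH3
Op 4: best P0=- P1=NH3
Op 5: best P0=- P1=NH3
Op 6: best P0=NH0 P1=NH3
Op 7: best P0=NH0 P1=NH3
Op 8: best P0=NH0 P1=NH3
Op 9: best P0=NH0 P1=NH3
Op 10: best P0=NH0 P1=NH3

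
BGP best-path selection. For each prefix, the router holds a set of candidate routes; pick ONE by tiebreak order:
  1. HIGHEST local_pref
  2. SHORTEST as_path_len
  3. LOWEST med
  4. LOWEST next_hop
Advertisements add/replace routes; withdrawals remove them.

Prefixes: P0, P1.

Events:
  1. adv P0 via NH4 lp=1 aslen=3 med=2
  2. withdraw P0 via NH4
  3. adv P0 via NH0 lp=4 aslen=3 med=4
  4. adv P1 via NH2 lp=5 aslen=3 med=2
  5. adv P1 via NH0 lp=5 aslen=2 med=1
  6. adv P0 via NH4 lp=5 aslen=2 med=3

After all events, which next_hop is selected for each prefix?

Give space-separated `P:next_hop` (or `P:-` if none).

Op 1: best P0=NH4 P1=-
Op 2: best P0=- P1=-
Op 3: best P0=NH0 P1=-
Op 4: best P0=NH0 P1=NH2
Op 5: best P0=NH0 P1=NH0
Op 6: best P0=NH4 P1=NH0

Answer: P0:NH4 P1:NH0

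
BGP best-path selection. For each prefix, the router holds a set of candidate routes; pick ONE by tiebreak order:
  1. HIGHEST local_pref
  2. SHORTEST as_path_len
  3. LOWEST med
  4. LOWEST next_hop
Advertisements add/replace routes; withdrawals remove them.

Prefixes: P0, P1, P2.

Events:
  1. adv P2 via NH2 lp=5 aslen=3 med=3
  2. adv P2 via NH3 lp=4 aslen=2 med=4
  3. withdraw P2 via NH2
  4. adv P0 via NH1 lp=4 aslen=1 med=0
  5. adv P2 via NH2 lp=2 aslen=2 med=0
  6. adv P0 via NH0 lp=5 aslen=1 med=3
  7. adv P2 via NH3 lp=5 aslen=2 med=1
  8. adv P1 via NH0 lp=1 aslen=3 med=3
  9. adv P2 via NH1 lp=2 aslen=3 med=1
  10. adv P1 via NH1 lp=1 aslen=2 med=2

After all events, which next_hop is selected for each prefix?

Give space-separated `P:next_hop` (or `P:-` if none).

Answer: P0:NH0 P1:NH1 P2:NH3

Derivation:
Op 1: best P0=- P1=- P2=NH2
Op 2: best P0=- P1=- P2=NH2
Op 3: best P0=- P1=- P2=NH3
Op 4: best P0=NH1 P1=- P2=NH3
Op 5: best P0=NH1 P1=- P2=NH3
Op 6: best P0=NH0 P1=- P2=NH3
Op 7: best P0=NH0 P1=- P2=NH3
Op 8: best P0=NH0 P1=NH0 P2=NH3
Op 9: best P0=NH0 P1=NH0 P2=NH3
Op 10: best P0=NH0 P1=NH1 P2=NH3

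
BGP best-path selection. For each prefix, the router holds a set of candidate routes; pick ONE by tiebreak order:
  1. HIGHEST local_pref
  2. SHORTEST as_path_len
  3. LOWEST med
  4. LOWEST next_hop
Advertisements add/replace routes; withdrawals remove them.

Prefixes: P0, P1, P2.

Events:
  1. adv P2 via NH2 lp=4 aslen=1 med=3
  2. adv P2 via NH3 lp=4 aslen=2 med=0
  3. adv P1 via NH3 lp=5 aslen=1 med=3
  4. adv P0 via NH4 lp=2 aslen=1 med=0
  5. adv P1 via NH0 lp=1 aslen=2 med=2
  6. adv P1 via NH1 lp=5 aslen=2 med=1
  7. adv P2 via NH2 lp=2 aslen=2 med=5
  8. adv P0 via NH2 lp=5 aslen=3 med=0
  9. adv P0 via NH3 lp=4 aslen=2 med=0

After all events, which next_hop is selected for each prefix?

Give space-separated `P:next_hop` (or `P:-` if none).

Op 1: best P0=- P1=- P2=NH2
Op 2: best P0=- P1=- P2=NH2
Op 3: best P0=- P1=NH3 P2=NH2
Op 4: best P0=NH4 P1=NH3 P2=NH2
Op 5: best P0=NH4 P1=NH3 P2=NH2
Op 6: best P0=NH4 P1=NH3 P2=NH2
Op 7: best P0=NH4 P1=NH3 P2=NH3
Op 8: best P0=NH2 P1=NH3 P2=NH3
Op 9: best P0=NH2 P1=NH3 P2=NH3

Answer: P0:NH2 P1:NH3 P2:NH3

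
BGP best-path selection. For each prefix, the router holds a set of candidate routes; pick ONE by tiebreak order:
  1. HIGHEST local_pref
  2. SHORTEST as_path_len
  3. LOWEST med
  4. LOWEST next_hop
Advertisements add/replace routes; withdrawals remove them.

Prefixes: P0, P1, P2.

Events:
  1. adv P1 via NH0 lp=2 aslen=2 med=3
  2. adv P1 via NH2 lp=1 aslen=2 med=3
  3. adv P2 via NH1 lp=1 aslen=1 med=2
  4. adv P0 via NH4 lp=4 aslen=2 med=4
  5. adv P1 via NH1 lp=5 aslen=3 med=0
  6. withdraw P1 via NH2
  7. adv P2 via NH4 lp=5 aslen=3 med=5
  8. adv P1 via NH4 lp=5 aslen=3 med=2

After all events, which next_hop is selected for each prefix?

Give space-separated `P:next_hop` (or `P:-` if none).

Op 1: best P0=- P1=NH0 P2=-
Op 2: best P0=- P1=NH0 P2=-
Op 3: best P0=- P1=NH0 P2=NH1
Op 4: best P0=NH4 P1=NH0 P2=NH1
Op 5: best P0=NH4 P1=NH1 P2=NH1
Op 6: best P0=NH4 P1=NH1 P2=NH1
Op 7: best P0=NH4 P1=NH1 P2=NH4
Op 8: best P0=NH4 P1=NH1 P2=NH4

Answer: P0:NH4 P1:NH1 P2:NH4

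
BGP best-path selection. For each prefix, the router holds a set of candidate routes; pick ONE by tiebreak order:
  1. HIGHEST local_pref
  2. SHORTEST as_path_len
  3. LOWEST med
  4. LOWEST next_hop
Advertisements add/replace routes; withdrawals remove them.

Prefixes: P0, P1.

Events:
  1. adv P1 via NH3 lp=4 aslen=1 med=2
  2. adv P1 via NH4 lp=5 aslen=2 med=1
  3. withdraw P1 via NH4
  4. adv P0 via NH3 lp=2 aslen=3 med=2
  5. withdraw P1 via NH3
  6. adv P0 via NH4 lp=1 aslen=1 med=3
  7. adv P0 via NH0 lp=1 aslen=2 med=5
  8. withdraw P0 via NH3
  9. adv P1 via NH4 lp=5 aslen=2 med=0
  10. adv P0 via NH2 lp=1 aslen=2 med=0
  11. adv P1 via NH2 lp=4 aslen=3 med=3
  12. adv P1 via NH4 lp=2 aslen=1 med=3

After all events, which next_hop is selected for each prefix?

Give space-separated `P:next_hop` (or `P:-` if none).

Answer: P0:NH4 P1:NH2

Derivation:
Op 1: best P0=- P1=NH3
Op 2: best P0=- P1=NH4
Op 3: best P0=- P1=NH3
Op 4: best P0=NH3 P1=NH3
Op 5: best P0=NH3 P1=-
Op 6: best P0=NH3 P1=-
Op 7: best P0=NH3 P1=-
Op 8: best P0=NH4 P1=-
Op 9: best P0=NH4 P1=NH4
Op 10: best P0=NH4 P1=NH4
Op 11: best P0=NH4 P1=NH4
Op 12: best P0=NH4 P1=NH2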